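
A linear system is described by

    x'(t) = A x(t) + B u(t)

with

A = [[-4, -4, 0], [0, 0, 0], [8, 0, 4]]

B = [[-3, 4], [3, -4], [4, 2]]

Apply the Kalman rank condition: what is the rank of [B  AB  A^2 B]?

AB = [[0, 0], [0, 0], [-8, 40]]
A^2B = [[0, 0], [0, 0], [-32, 160]]
Controllability matrix C = [B  AB  A^2B] = [[-3, 4, 0, 0, 0, 0], [3, -4, 0, 0, 0, 0], [4, 2, -8, 40, -32, 160]]
The rows r1, r2, r3 of C are linearly dependent: r1 + r2 = 0 (check each entry), so rank(C) ≤ 2.
The 2×2 minor from rows 1, 3, columns 1, 2 is (-3)·2 - 4·4 = -6 - 16 = -22 ≠ 0, so rank(C) = 2.
rank(C) = 2 < n = 3, so the pair (A, B) is not completely controllable.

2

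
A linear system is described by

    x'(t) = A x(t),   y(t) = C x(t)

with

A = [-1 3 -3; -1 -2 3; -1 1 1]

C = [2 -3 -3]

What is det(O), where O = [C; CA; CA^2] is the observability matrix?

-261

CA = [[4, 9, -18]]
CA^2 = [[5, -24, -3]]
Observability matrix O = [C; CA; CA^2] = [[2, -3, -3], [4, 9, -18], [5, -24, -3]]
Expanding along the first row, det(O) = 2·(9·(-3) - (-18)·(-24)) - (-3)·(4·(-3) - (-18)·5) + (-3)·(4·(-24) - 9·5) = 2·(-459) - (-3)·78 + (-3)·(-141) = -261
Since det(O) ≠ 0, rank(O) = 3 and the system is completely observable.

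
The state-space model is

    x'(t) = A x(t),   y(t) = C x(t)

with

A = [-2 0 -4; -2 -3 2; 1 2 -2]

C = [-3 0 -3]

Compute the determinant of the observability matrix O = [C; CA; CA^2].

918

CA = [[3, -6, 18]]
CA^2 = [[24, 54, -60]]
Observability matrix O = [C; CA; CA^2] = [[-3, 0, -3], [3, -6, 18], [24, 54, -60]]
Expanding along the first row, det(O) = (-3)·((-6)·(-60) - 18·54) - 0·(3·(-60) - 18·24) + (-3)·(3·54 - (-6)·24) = (-3)·(-612) - 0·(-612) + (-3)·306 = 918
Since det(O) ≠ 0, rank(O) = 3 and the system is completely observable.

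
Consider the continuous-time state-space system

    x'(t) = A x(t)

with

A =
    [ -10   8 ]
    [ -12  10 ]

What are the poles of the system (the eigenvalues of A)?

-2, 2

det(sI - A) = s^2 - (tr A)s + det A, with tr A = (-10) + 10 = 0 and det A = (-10)·10 - 8·(-12) = -100 - (-96) = -4.
So p(s) = det(sI - A) = s^2 - 4.
Factor s^2 - 4: two numbers with sum 0 and product -4 are 2 and -2, so s^2 - 4 = (s - 2)(s + 2).
Hence p(s) = (s - 2) (s + 2), with roots -2, 2.
At least one eigenvalue has non-negative real part, so the system is not asymptotically stable.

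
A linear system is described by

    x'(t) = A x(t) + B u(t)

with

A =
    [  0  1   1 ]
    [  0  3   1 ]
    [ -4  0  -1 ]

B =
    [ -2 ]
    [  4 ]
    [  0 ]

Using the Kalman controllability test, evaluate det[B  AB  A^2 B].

2304

AB = [[4], [12], [8]]
A^2B = [[20], [44], [-24]]
Controllability matrix C = [B  AB  A^2B] = [[-2, 4, 20], [4, 12, 44], [0, 8, -24]]
Expanding along the first row, det(C) = (-2)·(12·(-24) - 44·8) - 4·(4·(-24) - 44·0) + 20·(4·8 - 12·0) = (-2)·(-640) - 4·(-96) + 20·32 = 2304
Since det(C) ≠ 0, rank(C) = 3 and the system is completely controllable.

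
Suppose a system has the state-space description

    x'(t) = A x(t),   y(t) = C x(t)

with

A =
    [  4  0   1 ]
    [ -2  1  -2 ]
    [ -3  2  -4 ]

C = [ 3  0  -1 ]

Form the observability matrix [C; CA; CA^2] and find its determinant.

-464

CA = [[15, -2, 7]]
CA^2 = [[43, 12, -9]]
Observability matrix O = [C; CA; CA^2] = [[3, 0, -1], [15, -2, 7], [43, 12, -9]]
Expanding along the first row, det(O) = 3·((-2)·(-9) - 7·12) - 0·(15·(-9) - 7·43) + (-1)·(15·12 - (-2)·43) = 3·(-66) - 0·(-436) + (-1)·266 = -464
Since det(O) ≠ 0, rank(O) = 3 and the system is completely observable.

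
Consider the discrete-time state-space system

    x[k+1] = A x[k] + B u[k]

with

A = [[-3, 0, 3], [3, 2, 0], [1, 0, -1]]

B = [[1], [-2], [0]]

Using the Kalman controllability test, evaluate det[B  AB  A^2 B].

15

AB = [[-3], [-1], [1]]
A^2B = [[12], [-11], [-4]]
Controllability matrix C = [B  AB  A^2B] = [[1, -3, 12], [-2, -1, -11], [0, 1, -4]]
Expanding along the first row, det(C) = 1·((-1)·(-4) - (-11)·1) - (-3)·((-2)·(-4) - (-11)·0) + 12·((-2)·1 - (-1)·0) = 1·15 - (-3)·8 + 12·(-2) = 15
Since det(C) ≠ 0, rank(C) = 3 and the system is completely controllable.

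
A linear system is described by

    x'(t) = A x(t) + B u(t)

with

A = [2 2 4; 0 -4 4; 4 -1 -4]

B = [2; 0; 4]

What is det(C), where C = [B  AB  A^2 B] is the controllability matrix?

AB = [[20], [16], [-8]]
A^2B = [[40], [-96], [96]]
Controllability matrix C = [B  AB  A^2B] = [[2, 20, 40], [0, 16, -96], [4, -8, 96]]
Expanding along the first row, det(C) = 2·(16·96 - (-96)·(-8)) - 20·(0·96 - (-96)·4) + 40·(0·(-8) - 16·4) = 2·768 - 20·384 + 40·(-64) = -8704
Since det(C) ≠ 0, rank(C) = 3 and the system is completely controllable.

-8704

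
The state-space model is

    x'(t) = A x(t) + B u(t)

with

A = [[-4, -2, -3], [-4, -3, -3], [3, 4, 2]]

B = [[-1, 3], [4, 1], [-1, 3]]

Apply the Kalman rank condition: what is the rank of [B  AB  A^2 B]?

3

AB = [[-1, -23], [-5, -24], [11, 19]]
A^2B = [[-19, 83], [-14, 107], [-1, -127]]
Controllability matrix C = [B  AB  A^2B] = [[-1, 3, -1, -23, -19, 83], [4, 1, -5, -24, -14, 107], [-1, 3, 11, 19, -1, -127]]
Take the 3×3 submatrix of C formed by columns 1, 2, 3: [[-1, 3, -1], [4, 1, -5], [-1, 3, 11]]. Its determinant is (-1)·(1·11 - (-5)·3) - 3·(4·11 - (-5)·(-1)) + (-1)·(4·3 - 1·(-1)) = (-1)·26 - 3·39 + (-1)·13 = -156 ≠ 0.
So rank(C) ≥ 3; since C has 3 rows, rank(C) = 3.
rank(C) = 3 = n, so the pair (A, B) is completely controllable.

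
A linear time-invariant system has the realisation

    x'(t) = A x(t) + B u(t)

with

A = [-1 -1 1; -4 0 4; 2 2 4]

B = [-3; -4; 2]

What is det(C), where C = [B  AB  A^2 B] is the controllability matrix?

AB = [[9], [20], [-6]]
A^2B = [[-35], [-60], [34]]
Controllability matrix C = [B  AB  A^2B] = [[-3, 9, -35], [-4, 20, -60], [2, -6, 34]]
Expanding along the first row, det(C) = (-3)·(20·34 - (-60)·(-6)) - 9·((-4)·34 - (-60)·2) + (-35)·((-4)·(-6) - 20·2) = (-3)·320 - 9·(-16) + (-35)·(-16) = -256
Since det(C) ≠ 0, rank(C) = 3 and the system is completely controllable.

-256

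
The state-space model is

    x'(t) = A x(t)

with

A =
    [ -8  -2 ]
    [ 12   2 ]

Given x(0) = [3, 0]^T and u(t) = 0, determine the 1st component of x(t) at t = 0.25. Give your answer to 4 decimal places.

-0.3283

det(sI - A) = s^2 - (tr A)s + det A, with tr A = (-8) + 2 = -6 and det A = (-8)·2 - (-2)·12 = -16 - (-24) = 8.
So p(s) = det(sI - A) = s^2 + 6s + 8.
Factor s^2 + 6s + 8: two numbers with sum -6 and product 8 are -2 and -4, so s^2 + 6s + 8 = (s + 2)(s + 4).
Hence p(s) = (s + 2) (s + 4), with roots -4, -2.
The eigenvalues -4, -2 are distinct and real, so A is diagonalisable and x(t) = e^{At} x(0) = V diag(e^{λ_i t}) V^{-1} x(0), where the columns of V are the eigenvectors.
λ = -4: A - (-4)I = [[-4, -2], [12, 6]]. Row 1 gives (-4)·v1 + (-2)·v2 = 0, so take v_1 = [1, -2]^T.
λ = -2: A - (-2)I = [[-6, -2], [12, 4]]. Row 1 gives (-6)·v1 + (-2)·v2 = 0, so take v_2 = [1, -3]^T.
V = [v_1 v_2] = [[1, 1], [-2, -3]] has det V = -1, so V^{-1} = adj(V)/det V = [[3, 1], [-2, -1]].
Modal coordinates z(0) = V^{-1} x(0): 3·3 + 1·0 = 9; (-2)·3 + (-1)·0 = -6; so z(0) = [9, -6]^T.
x_1(t) = Σ_i (v_i)_1 · z_i(0) · e^{λ_i t} (row 1 of V times the modal terms).
x_1(0.25) = 1·9·e^{-4·0.25} + 1·(-6)·e^{-2·0.25} = 9·0.367879 + (-6)·0.606531 = -0.3283.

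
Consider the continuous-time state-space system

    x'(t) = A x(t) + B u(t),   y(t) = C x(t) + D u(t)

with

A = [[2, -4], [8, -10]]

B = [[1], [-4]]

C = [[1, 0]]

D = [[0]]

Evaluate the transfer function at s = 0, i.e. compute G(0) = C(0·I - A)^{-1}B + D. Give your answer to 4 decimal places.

G(0) = C(-A)^{-1}B + D = -C A^{-1} B + D.
det A = 12, so A^{-1} = (1/12)·adj(A) = [[-5/6, 1/3], [-2/3, 1/6]]
A^{-1} B = [-13/6, -4/3]^T
C A^{-1} B = -13/6
G(0) = D - C A^{-1} B = 0 - (-13/6) = 13/6 ≈ 2.1667

2.1667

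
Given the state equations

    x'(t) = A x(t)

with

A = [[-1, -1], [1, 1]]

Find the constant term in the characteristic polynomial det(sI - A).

0

For a 2×2 matrix, det(sI - A) = s^2 - (tr A)s + det A.
tr A = 0, det A = 0.
So p(s) = s^2.
The constant term is 0.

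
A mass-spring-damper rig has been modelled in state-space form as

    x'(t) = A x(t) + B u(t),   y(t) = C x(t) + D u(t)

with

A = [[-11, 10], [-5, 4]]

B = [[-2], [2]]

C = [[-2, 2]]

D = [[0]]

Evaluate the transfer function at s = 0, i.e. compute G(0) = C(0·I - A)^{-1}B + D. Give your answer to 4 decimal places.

1.3333

G(0) = C(-A)^{-1}B + D = -C A^{-1} B + D.
det A = 6, so A^{-1} = (1/6)·adj(A) = [[2/3, -5/3], [5/6, -11/6]]
A^{-1} B = [-14/3, -16/3]^T
C A^{-1} B = -4/3
G(0) = D - C A^{-1} B = 0 - (-4/3) = 4/3 ≈ 1.3333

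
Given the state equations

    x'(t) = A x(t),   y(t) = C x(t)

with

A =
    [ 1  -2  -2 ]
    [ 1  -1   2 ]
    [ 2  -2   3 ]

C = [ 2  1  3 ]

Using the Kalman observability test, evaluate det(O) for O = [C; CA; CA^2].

796

CA = [[9, -11, 7]]
CA^2 = [[12, -21, -19]]
Observability matrix O = [C; CA; CA^2] = [[2, 1, 3], [9, -11, 7], [12, -21, -19]]
Expanding along the first row, det(O) = 2·((-11)·(-19) - 7·(-21)) - 1·(9·(-19) - 7·12) + 3·(9·(-21) - (-11)·12) = 2·356 - 1·(-255) + 3·(-57) = 796
Since det(O) ≠ 0, rank(O) = 3 and the system is completely observable.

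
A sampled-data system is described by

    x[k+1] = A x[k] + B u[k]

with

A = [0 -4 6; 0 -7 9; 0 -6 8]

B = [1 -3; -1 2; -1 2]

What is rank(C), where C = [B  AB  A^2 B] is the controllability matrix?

AB = [[-2, 4], [-2, 4], [-2, 4]]
A^2B = [[-4, 8], [-4, 8], [-4, 8]]
Controllability matrix C = [B  AB  A^2B] = [[1, -3, -2, 4, -4, 8], [-1, 2, -2, 4, -4, 8], [-1, 2, -2, 4, -4, 8]]
The rows r1, r2, r3 of C are linearly dependent: -r2 + r3 = 0 (check each entry), so rank(C) ≤ 2.
The 2×2 minor from rows 1, 2, columns 1, 2 is 1·2 - (-3)·(-1) = 2 - 3 = -1 ≠ 0, so rank(C) = 2.
rank(C) = 2 < n = 3, so the pair (A, B) is not completely controllable.

2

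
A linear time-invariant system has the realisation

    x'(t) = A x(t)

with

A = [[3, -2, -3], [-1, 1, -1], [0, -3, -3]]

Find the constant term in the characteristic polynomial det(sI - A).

Expand det(sI - A) for the 3×3 matrix.
p(s) = s^3 - s^2 - 14s + 21.
(Check: constant term = det(-A) = (-1)^3 det A = 21; coefficient of s^2 = -tr A = -1.)
The constant term is 21.

21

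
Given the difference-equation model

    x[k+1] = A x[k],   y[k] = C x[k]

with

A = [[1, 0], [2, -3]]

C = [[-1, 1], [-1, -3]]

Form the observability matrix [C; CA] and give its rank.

CA = [[1, -3], [-7, 9]]
Observability matrix O = [C; CA] = [[-1, 1], [-1, -3], [1, -3], [-7, 9]]
Take the 2×2 submatrix of O formed by rows 1, 2: [[-1, 1], [-1, -3]]. Its determinant is (-1)·(-3) - 1·(-1) = 3 - (-1) = 4 ≠ 0.
So rank(O) ≥ 2; since O has 2 columns, rank(O) = 2.
rank(O) = 2 = n, so the pair (A, C) is completely observable.

2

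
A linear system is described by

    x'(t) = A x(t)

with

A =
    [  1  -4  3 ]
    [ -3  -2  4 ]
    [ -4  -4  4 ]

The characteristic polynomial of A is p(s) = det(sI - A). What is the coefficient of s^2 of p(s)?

-3

Expand det(sI - A) for the 3×3 matrix.
p(s) = s^3 - 3s^2 + 10s - 36.
(Check: constant term = det(-A) = (-1)^3 det A = -36; coefficient of s^2 = -tr A = -3.)
The coefficient of s^2 is -3.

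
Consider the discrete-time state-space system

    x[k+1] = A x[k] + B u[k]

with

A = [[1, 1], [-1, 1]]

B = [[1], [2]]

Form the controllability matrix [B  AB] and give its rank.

2

AB = [[3], [1]]
Controllability matrix C = [B  AB] = [[1, 3], [2, 1]]
det(C) = 1·1 - 3·2 = 1 - 6 = -5 ≠ 0, so rank(C) = 2.
rank(C) = 2 = n, so the pair (A, B) is completely controllable.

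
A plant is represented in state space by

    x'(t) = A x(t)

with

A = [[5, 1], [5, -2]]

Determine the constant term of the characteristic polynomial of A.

For a 2×2 matrix, det(sI - A) = s^2 - (tr A)s + det A.
tr A = 3, det A = -15.
So p(s) = s^2 - 3s - 15.
The constant term is -15.

-15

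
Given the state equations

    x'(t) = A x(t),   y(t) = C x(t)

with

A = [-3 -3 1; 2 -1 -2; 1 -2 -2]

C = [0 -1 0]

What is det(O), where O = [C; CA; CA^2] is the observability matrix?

-4

CA = [[-2, 1, 2]]
CA^2 = [[10, 1, -8]]
Observability matrix O = [C; CA; CA^2] = [[0, -1, 0], [-2, 1, 2], [10, 1, -8]]
Expanding along the first row, det(O) = 0·(1·(-8) - 2·1) - (-1)·((-2)·(-8) - 2·10) + 0·((-2)·1 - 1·10) = 0·(-10) - (-1)·(-4) + 0·(-12) = -4
Since det(O) ≠ 0, rank(O) = 3 and the system is completely observable.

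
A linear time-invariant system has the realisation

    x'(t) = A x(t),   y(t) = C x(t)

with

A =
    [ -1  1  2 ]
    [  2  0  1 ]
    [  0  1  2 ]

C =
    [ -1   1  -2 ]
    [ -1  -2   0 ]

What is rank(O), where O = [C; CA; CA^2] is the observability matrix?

3

CA = [[3, -3, -5], [-3, -1, -4]]
CA^2 = [[-9, -2, -7], [1, -7, -15]]
Observability matrix O = [C; CA; CA^2] = [[-1, 1, -2], [-1, -2, 0], [3, -3, -5], [-3, -1, -4], [-9, -2, -7], [1, -7, -15]]
Take the 3×3 submatrix of O formed by rows 1, 2, 3: [[-1, 1, -2], [-1, -2, 0], [3, -3, -5]]. Its determinant is (-1)·((-2)·(-5) - 0·(-3)) - 1·((-1)·(-5) - 0·3) + (-2)·((-1)·(-3) - (-2)·3) = (-1)·10 - 1·5 + (-2)·9 = -33 ≠ 0.
So rank(O) ≥ 3; since O has 3 columns, rank(O) = 3.
rank(O) = 3 = n, so the pair (A, C) is completely observable.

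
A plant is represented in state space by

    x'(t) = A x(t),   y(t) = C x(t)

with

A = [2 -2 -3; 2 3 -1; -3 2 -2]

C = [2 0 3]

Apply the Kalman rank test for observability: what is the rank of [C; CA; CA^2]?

CA = [[-5, 2, -12]]
CA^2 = [[30, -8, 37]]
Observability matrix O = [C; CA; CA^2] = [[2, 0, 3], [-5, 2, -12], [30, -8, 37]]
det(O) = 2·(2·37 - (-12)·(-8)) - 0·((-5)·37 - (-12)·30) + 3·((-5)·(-8) - 2·30) = 2·(-22) - 0·175 + 3·(-20) = -104 ≠ 0, so rank(O) = 3.
rank(O) = 3 = n, so the pair (A, C) is completely observable.

3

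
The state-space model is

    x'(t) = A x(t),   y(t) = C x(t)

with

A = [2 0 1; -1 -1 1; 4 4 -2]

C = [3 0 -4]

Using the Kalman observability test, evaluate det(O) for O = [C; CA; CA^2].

CA = [[-10, -16, 11]]
CA^2 = [[40, 60, -48]]
Observability matrix O = [C; CA; CA^2] = [[3, 0, -4], [-10, -16, 11], [40, 60, -48]]
Expanding along the first row, det(O) = 3·((-16)·(-48) - 11·60) - 0·((-10)·(-48) - 11·40) + (-4)·((-10)·60 - (-16)·40) = 3·108 - 0·40 + (-4)·40 = 164
Since det(O) ≠ 0, rank(O) = 3 and the system is completely observable.

164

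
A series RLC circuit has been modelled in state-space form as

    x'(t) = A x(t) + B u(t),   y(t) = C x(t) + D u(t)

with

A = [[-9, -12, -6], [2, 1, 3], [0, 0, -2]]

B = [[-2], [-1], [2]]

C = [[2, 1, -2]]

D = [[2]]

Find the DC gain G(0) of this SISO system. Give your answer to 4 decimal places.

-2.0000

G(0) = C(-A)^{-1}B + D = -C A^{-1} B + D.
det A = -30, so A^{-1} = (1/-30)·adj(A) = [[1/15, 4/5, 1], [-2/15, -3/5, -1/2], [0, 0, -1/2]]
A^{-1} B = [16/15, -2/15, -1]^T
C A^{-1} B = 4
G(0) = D - C A^{-1} B = 2 - (4) = -2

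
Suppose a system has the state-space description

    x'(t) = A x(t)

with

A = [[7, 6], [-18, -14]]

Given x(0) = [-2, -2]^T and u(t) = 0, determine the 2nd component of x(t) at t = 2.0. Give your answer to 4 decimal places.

0.3288

det(sI - A) = s^2 - (tr A)s + det A, with tr A = 7 + (-14) = -7 and det A = 7·(-14) - 6·(-18) = -98 - (-108) = 10.
So p(s) = det(sI - A) = s^2 + 7s + 10.
Factor s^2 + 7s + 10: two numbers with sum -7 and product 10 are -2 and -5, so s^2 + 7s + 10 = (s + 2)(s + 5).
Hence p(s) = (s + 2) (s + 5), with roots -5, -2.
The eigenvalues -5, -2 are distinct and real, so A is diagonalisable and x(t) = e^{At} x(0) = V diag(e^{λ_i t}) V^{-1} x(0), where the columns of V are the eigenvectors.
λ = -5: A - (-5)I = [[12, 6], [-18, -9]]. Row 1 gives 12·v1 + 6·v2 = 0, so take v_1 = [-1, 2]^T.
λ = -2: A - (-2)I = [[9, 6], [-18, -12]]. Row 1 gives 9·v1 + 6·v2 = 0, so take v_2 = [2, -3]^T.
V = [v_1 v_2] = [[-1, 2], [2, -3]] has det V = -1, so V^{-1} = adj(V)/det V = [[3, 2], [2, 1]].
Modal coordinates z(0) = V^{-1} x(0): 3·(-2) + 2·(-2) = -10; 2·(-2) + 1·(-2) = -6; so z(0) = [-10, -6]^T.
x_2(t) = Σ_i (v_i)_2 · z_i(0) · e^{λ_i t} (row 2 of V times the modal terms).
x_2(2.0) = 2·(-10)·e^{-5·2.0} + (-3)·(-6)·e^{-2·2.0} = (-20)·0.000045 + 18·0.018316 = 0.3288.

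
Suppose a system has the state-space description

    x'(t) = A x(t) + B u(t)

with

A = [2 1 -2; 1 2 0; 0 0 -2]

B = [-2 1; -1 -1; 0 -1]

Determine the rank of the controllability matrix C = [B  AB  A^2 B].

AB = [[-5, 3], [-4, -1], [0, 2]]
A^2B = [[-14, 1], [-13, 1], [0, -4]]
Controllability matrix C = [B  AB  A^2B] = [[-2, 1, -5, 3, -14, 1], [-1, -1, -4, -1, -13, 1], [0, -1, 0, 2, 0, -4]]
Take the 3×3 submatrix of C formed by columns 1, 2, 3: [[-2, 1, -5], [-1, -1, -4], [0, -1, 0]]. Its determinant is (-2)·((-1)·0 - (-4)·(-1)) - 1·((-1)·0 - (-4)·0) + (-5)·((-1)·(-1) - (-1)·0) = (-2)·(-4) - 1·0 + (-5)·1 = 3 ≠ 0.
So rank(C) ≥ 3; since C has 3 rows, rank(C) = 3.
rank(C) = 3 = n, so the pair (A, B) is completely controllable.

3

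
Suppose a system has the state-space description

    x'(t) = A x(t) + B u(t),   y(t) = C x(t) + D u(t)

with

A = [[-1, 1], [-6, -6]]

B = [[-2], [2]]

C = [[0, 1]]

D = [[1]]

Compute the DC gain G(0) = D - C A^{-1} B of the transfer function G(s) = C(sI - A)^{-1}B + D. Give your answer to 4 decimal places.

2.1667

G(0) = C(-A)^{-1}B + D = -C A^{-1} B + D.
det A = 12, so A^{-1} = (1/12)·adj(A) = [[-1/2, -1/12], [1/2, -1/12]]
A^{-1} B = [5/6, -7/6]^T
C A^{-1} B = -7/6
G(0) = D - C A^{-1} B = 1 - (-7/6) = 13/6 ≈ 2.1667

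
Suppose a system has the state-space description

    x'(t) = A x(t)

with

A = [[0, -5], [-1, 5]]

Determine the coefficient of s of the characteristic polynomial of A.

-5

For a 2×2 matrix, det(sI - A) = s^2 - (tr A)s + det A.
tr A = 5, det A = -5.
So p(s) = s^2 - 5s - 5.
The coefficient of s is -5.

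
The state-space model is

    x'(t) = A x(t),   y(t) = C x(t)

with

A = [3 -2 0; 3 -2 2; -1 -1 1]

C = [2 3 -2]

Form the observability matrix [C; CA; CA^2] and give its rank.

CA = [[17, -8, 4]]
CA^2 = [[23, -22, -12]]
Observability matrix O = [C; CA; CA^2] = [[2, 3, -2], [17, -8, 4], [23, -22, -12]]
det(O) = 2·((-8)·(-12) - 4·(-22)) - 3·(17·(-12) - 4·23) + (-2)·(17·(-22) - (-8)·23) = 2·184 - 3·(-296) + (-2)·(-190) = 1636 ≠ 0, so rank(O) = 3.
rank(O) = 3 = n, so the pair (A, C) is completely observable.

3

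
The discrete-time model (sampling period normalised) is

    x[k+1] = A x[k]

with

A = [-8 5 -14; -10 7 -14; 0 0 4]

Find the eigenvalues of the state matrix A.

det(zI - A) = z^3 - (tr A)z^2 + (M11 + M22 + M33)z - det A, where Mii is the 2×2 principal minor of A obtained by deleting row i and column i.
tr A = (-8) + 7 + 4 = 3; M11 = 7·4 - (-14)·0 = 28 - 0 = 28; M22 = (-8)·4 - (-14)·0 = -32 - 0 = -32; M33 = (-8)·7 - 5·(-10) = -56 - (-50) = -6; sum of minors = -10.
det A = (-8)·(7·4 - (-14)·0) - 5·((-10)·4 - (-14)·0) + (-14)·((-10)·0 - 7·0) = (-8)·28 - 5·(-40) + (-14)·0 = -24.
So p(z) = det(zI - A) = z^3 - 3z^2 - 10z + 24.
Rational-root test: any integer root divides 24. Testing small divisors, z = 2 works: p(2) = 8 + (-12) + (-20) + 24 = 0, so (z - 2) is a factor.
Dividing, p(z) = (z - 2)(z^2 - z - 12).
Factor z^2 - z - 12: two numbers with sum 1 and product -12 are 4 and -3, so z^2 - z - 12 = (z - 4)(z + 3).
Hence p(z) = (z - 4) (z - 2) (z + 3), with roots -3, 2, 4.

-3, 2, 4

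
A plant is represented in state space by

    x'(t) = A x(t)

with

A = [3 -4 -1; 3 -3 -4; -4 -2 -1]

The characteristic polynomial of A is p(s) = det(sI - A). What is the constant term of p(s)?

Expand det(sI - A) for the 3×3 matrix.
p(s) = s^3 + s^2 - 9s + 73.
(Check: constant term = det(-A) = (-1)^3 det A = 73; coefficient of s^2 = -tr A = 1.)
The constant term is 73.

73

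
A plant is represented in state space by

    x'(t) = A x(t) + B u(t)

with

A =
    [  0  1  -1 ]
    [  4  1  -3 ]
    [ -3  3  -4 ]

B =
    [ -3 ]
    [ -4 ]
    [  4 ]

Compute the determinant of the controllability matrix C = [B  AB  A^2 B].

AB = [[-8], [-28], [-19]]
A^2B = [[-9], [-3], [16]]
Controllability matrix C = [B  AB  A^2B] = [[-3, -8, -9], [-4, -28, -3], [4, -19, 16]]
Expanding along the first row, det(C) = (-3)·((-28)·16 - (-3)·(-19)) - (-8)·((-4)·16 - (-3)·4) + (-9)·((-4)·(-19) - (-28)·4) = (-3)·(-505) - (-8)·(-52) + (-9)·188 = -593
Since det(C) ≠ 0, rank(C) = 3 and the system is completely controllable.

-593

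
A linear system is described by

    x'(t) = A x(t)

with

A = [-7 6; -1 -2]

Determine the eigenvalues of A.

det(sI - A) = s^2 - (tr A)s + det A, with tr A = (-7) + (-2) = -9 and det A = (-7)·(-2) - 6·(-1) = 14 - (-6) = 20.
So p(s) = det(sI - A) = s^2 + 9s + 20.
Factor s^2 + 9s + 20: two numbers with sum -9 and product 20 are -4 and -5, so s^2 + 9s + 20 = (s + 4)(s + 5).
Hence p(s) = (s + 4) (s + 5), with roots -5, -4.
All eigenvalues have negative real part, so the system is asymptotically stable.

-5, -4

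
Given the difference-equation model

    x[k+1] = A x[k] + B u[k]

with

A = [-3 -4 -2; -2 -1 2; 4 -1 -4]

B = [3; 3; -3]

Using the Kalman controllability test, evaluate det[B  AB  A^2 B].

-432

AB = [[-15], [-15], [21]]
A^2B = [[63], [87], [-129]]
Controllability matrix C = [B  AB  A^2B] = [[3, -15, 63], [3, -15, 87], [-3, 21, -129]]
Expanding along the first row, det(C) = 3·((-15)·(-129) - 87·21) - (-15)·(3·(-129) - 87·(-3)) + 63·(3·21 - (-15)·(-3)) = 3·108 - (-15)·(-126) + 63·18 = -432
Since det(C) ≠ 0, rank(C) = 3 and the system is completely controllable.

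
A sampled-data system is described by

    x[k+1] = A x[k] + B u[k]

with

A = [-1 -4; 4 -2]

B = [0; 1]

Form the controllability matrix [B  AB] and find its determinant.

AB = [[-4], [-2]]
Controllability matrix C = [B  AB] = [[0, -4], [1, -2]]
det(C) = 0·(-2) - (-4)·1 = 0 - (-4) = 4
Since det(C) ≠ 0, rank(C) = 2 and the system is completely controllable.

4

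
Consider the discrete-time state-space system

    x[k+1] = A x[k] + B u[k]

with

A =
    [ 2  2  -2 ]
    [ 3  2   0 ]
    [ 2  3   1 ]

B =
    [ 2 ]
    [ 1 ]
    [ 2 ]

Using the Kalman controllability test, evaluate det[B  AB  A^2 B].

AB = [[2], [8], [9]]
A^2B = [[2], [22], [37]]
Controllability matrix C = [B  AB  A^2B] = [[2, 2, 2], [1, 8, 22], [2, 9, 37]]
Expanding along the first row, det(C) = 2·(8·37 - 22·9) - 2·(1·37 - 22·2) + 2·(1·9 - 8·2) = 2·98 - 2·(-7) + 2·(-7) = 196
Since det(C) ≠ 0, rank(C) = 3 and the system is completely controllable.

196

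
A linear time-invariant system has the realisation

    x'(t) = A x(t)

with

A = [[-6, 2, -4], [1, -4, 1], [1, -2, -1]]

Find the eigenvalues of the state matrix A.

det(sI - A) = s^3 - (tr A)s^2 + (M11 + M22 + M33)s - det A, where Mii is the 2×2 principal minor of A obtained by deleting row i and column i.
tr A = (-6) + (-4) + (-1) = -11; M11 = (-4)·(-1) - 1·(-2) = 4 - (-2) = 6; M22 = (-6)·(-1) - (-4)·1 = 6 - (-4) = 10; M33 = (-6)·(-4) - 2·1 = 24 - 2 = 22; sum of minors = 38.
det A = (-6)·((-4)·(-1) - 1·(-2)) - 2·(1·(-1) - 1·1) + (-4)·(1·(-2) - (-4)·1) = (-6)·6 - 2·(-2) + (-4)·2 = -40.
So p(s) = det(sI - A) = s^3 + 11s^2 + 38s + 40.
Rational-root test: any integer root divides 40. Testing small divisors, s = -2 works: p(-2) = -8 + 44 + (-76) + 40 = 0, so (s + 2) is a factor.
Dividing, p(s) = (s + 2)(s^2 + 9s + 20).
Factor s^2 + 9s + 20: two numbers with sum -9 and product 20 are -4 and -5, so s^2 + 9s + 20 = (s + 4)(s + 5).
Hence p(s) = (s + 2) (s + 4) (s + 5), with roots -5, -4, -2.
All eigenvalues have negative real part, so the system is asymptotically stable.

-5, -4, -2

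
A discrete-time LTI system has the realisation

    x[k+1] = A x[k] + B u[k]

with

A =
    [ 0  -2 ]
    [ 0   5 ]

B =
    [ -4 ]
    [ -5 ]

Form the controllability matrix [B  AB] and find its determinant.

AB = [[10], [-25]]
Controllability matrix C = [B  AB] = [[-4, 10], [-5, -25]]
det(C) = (-4)·(-25) - 10·(-5) = 100 - (-50) = 150
Since det(C) ≠ 0, rank(C) = 2 and the system is completely controllable.

150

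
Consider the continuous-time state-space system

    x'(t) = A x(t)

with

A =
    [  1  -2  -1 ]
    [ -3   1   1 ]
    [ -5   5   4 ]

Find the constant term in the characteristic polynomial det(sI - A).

Expand det(sI - A) for the 3×3 matrix.
p(s) = s^3 - 6s^2 - 7s + 5.
(Check: constant term = det(-A) = (-1)^3 det A = 5; coefficient of s^2 = -tr A = -6.)
The constant term is 5.

5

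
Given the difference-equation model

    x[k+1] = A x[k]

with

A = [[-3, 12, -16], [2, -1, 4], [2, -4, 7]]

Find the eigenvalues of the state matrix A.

-1, 1, 3

det(zI - A) = z^3 - (tr A)z^2 + (M11 + M22 + M33)z - det A, where Mii is the 2×2 principal minor of A obtained by deleting row i and column i.
tr A = (-3) + (-1) + 7 = 3; M11 = (-1)·7 - 4·(-4) = -7 - (-16) = 9; M22 = (-3)·7 - (-16)·2 = -21 - (-32) = 11; M33 = (-3)·(-1) - 12·2 = 3 - 24 = -21; sum of minors = -1.
det A = (-3)·((-1)·7 - 4·(-4)) - 12·(2·7 - 4·2) + (-16)·(2·(-4) - (-1)·2) = (-3)·9 - 12·6 + (-16)·(-6) = -3.
So p(z) = det(zI - A) = z^3 - 3z^2 - z + 3.
Rational-root test: any integer root divides 3. Testing small divisors, z = -1 works: p(-1) = -1 + (-3) + 1 + 3 = 0, so (z + 1) is a factor.
Dividing, p(z) = (z + 1)(z^2 - 4z + 3).
Factor z^2 - 4z + 3: two numbers with sum 4 and product 3 are 3 and 1, so z^2 - 4z + 3 = (z - 3)(z - 1).
Hence p(z) = (z - 3) (z - 1) (z + 1), with roots -1, 1, 3.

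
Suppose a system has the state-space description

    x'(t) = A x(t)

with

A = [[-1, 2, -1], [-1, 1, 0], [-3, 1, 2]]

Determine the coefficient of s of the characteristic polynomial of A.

Expand det(sI - A) for the 3×3 matrix.
p(s) = s^3 - 2s^2 - 2s.
(Check: constant term = det(-A) = (-1)^3 det A = 0; coefficient of s^2 = -tr A = -2.)
The coefficient of s is -2.

-2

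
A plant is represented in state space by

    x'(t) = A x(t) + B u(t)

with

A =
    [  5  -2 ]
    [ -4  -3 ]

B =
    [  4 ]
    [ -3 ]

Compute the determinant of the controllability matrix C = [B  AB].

50

AB = [[26], [-7]]
Controllability matrix C = [B  AB] = [[4, 26], [-3, -7]]
det(C) = 4·(-7) - 26·(-3) = -28 - (-78) = 50
Since det(C) ≠ 0, rank(C) = 2 and the system is completely controllable.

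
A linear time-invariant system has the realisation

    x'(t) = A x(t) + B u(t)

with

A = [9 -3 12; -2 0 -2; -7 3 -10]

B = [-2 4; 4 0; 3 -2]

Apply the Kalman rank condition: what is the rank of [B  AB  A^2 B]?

AB = [[6, 12], [-2, -4], [-4, -8]]
A^2B = [[12, 24], [-4, -8], [-8, -16]]
Controllability matrix C = [B  AB  A^2B] = [[-2, 4, 6, 12, 12, 24], [4, 0, -2, -4, -4, -8], [3, -2, -4, -8, -8, -16]]
The rows r1, r2, r3 of C are linearly dependent: r1 - r2 + 2·r3 = 0 (check each entry), so rank(C) ≤ 2.
The 2×2 minor from rows 1, 2, columns 1, 2 is (-2)·0 - 4·4 = 0 - 16 = -16 ≠ 0, so rank(C) = 2.
rank(C) = 2 < n = 3, so the pair (A, B) is not completely controllable.

2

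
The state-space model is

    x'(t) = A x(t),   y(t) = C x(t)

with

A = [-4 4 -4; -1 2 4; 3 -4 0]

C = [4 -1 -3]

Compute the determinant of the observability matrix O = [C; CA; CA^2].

CA = [[-24, 26, -20]]
CA^2 = [[10, 36, 200]]
Observability matrix O = [C; CA; CA^2] = [[4, -1, -3], [-24, 26, -20], [10, 36, 200]]
Expanding along the first row, det(O) = 4·(26·200 - (-20)·36) - (-1)·((-24)·200 - (-20)·10) + (-3)·((-24)·36 - 26·10) = 4·5920 - (-1)·(-4600) + (-3)·(-1124) = 22452
Since det(O) ≠ 0, rank(O) = 3 and the system is completely observable.

22452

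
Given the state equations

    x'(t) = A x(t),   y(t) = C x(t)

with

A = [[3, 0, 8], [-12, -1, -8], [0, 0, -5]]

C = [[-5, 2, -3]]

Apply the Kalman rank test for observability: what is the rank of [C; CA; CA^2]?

CA = [[-39, -2, -41]]
CA^2 = [[-93, 2, -91]]
Observability matrix O = [C; CA; CA^2] = [[-5, 2, -3], [-39, -2, -41], [-93, 2, -91]]
The columns c1, c2, c3 of O are linearly dependent: -c1 - c2 + c3 = 0 (check each entry), so rank(O) ≤ 2.
The 2×2 minor from rows 1, 2, columns 1, 2 is (-5)·(-2) - 2·(-39) = 10 - (-78) = 88 ≠ 0, so rank(O) = 2.
rank(O) = 2 < n = 3, so the pair (A, C) is not completely observable.

2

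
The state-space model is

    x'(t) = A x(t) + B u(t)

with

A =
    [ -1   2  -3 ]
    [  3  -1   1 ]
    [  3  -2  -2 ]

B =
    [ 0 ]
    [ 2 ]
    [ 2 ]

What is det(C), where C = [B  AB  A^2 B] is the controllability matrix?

AB = [[-2], [0], [-8]]
A^2B = [[26], [-14], [10]]
Controllability matrix C = [B  AB  A^2B] = [[0, -2, 26], [2, 0, -14], [2, -8, 10]]
Expanding along the first row, det(C) = 0·(0·10 - (-14)·(-8)) - (-2)·(2·10 - (-14)·2) + 26·(2·(-8) - 0·2) = 0·(-112) - (-2)·48 + 26·(-16) = -320
Since det(C) ≠ 0, rank(C) = 3 and the system is completely controllable.

-320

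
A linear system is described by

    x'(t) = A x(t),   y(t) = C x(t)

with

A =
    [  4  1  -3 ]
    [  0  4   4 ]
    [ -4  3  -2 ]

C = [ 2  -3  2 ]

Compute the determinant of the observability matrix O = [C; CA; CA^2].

CA = [[0, -4, -22]]
CA^2 = [[88, -82, 28]]
Observability matrix O = [C; CA; CA^2] = [[2, -3, 2], [0, -4, -22], [88, -82, 28]]
Expanding along the first row, det(O) = 2·((-4)·28 - (-22)·(-82)) - (-3)·(0·28 - (-22)·88) + 2·(0·(-82) - (-4)·88) = 2·(-1916) - (-3)·1936 + 2·352 = 2680
Since det(O) ≠ 0, rank(O) = 3 and the system is completely observable.

2680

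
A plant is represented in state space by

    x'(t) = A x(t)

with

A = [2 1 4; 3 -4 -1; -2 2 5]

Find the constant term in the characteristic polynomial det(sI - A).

57

Expand det(sI - A) for the 3×3 matrix.
p(s) = s^3 - 3s^2 - 11s + 57.
(Check: constant term = det(-A) = (-1)^3 det A = 57; coefficient of s^2 = -tr A = -3.)
The constant term is 57.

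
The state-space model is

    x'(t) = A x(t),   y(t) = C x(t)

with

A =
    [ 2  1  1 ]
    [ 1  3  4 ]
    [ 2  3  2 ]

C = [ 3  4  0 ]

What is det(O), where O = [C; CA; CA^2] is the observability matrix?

CA = [[10, 15, 19]]
CA^2 = [[73, 112, 108]]
Observability matrix O = [C; CA; CA^2] = [[3, 4, 0], [10, 15, 19], [73, 112, 108]]
Expanding along the first row, det(O) = 3·(15·108 - 19·112) - 4·(10·108 - 19·73) + 0·(10·112 - 15·73) = 3·(-508) - 4·(-307) + 0·25 = -296
Since det(O) ≠ 0, rank(O) = 3 and the system is completely observable.

-296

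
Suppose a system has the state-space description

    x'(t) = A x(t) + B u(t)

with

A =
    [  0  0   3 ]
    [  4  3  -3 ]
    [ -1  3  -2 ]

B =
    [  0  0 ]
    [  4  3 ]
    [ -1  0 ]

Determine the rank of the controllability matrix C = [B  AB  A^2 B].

AB = [[-3, 0], [15, 9], [14, 9]]
A^2B = [[42, 27], [-9, 0], [20, 9]]
Controllability matrix C = [B  AB  A^2B] = [[0, 0, -3, 0, 42, 27], [4, 3, 15, 9, -9, 0], [-1, 0, 14, 9, 20, 9]]
Take the 3×3 submatrix of C formed by columns 1, 2, 3: [[0, 0, -3], [4, 3, 15], [-1, 0, 14]]. Its determinant is 0·(3·14 - 15·0) - 0·(4·14 - 15·(-1)) + (-3)·(4·0 - 3·(-1)) = 0·42 - 0·71 + (-3)·3 = -9 ≠ 0.
So rank(C) ≥ 3; since C has 3 rows, rank(C) = 3.
rank(C) = 3 = n, so the pair (A, B) is completely controllable.

3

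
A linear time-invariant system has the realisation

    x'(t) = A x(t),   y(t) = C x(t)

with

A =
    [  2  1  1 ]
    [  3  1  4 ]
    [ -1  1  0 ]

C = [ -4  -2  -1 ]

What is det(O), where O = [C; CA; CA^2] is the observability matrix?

CA = [[-13, -7, -12]]
CA^2 = [[-35, -32, -41]]
Observability matrix O = [C; CA; CA^2] = [[-4, -2, -1], [-13, -7, -12], [-35, -32, -41]]
Expanding along the first row, det(O) = (-4)·((-7)·(-41) - (-12)·(-32)) - (-2)·((-13)·(-41) - (-12)·(-35)) + (-1)·((-13)·(-32) - (-7)·(-35)) = (-4)·(-97) - (-2)·113 + (-1)·171 = 443
Since det(O) ≠ 0, rank(O) = 3 and the system is completely observable.

443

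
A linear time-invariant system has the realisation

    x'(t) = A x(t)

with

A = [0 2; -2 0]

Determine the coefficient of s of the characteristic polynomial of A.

0

For a 2×2 matrix, det(sI - A) = s^2 - (tr A)s + det A.
tr A = 0, det A = 4.
So p(s) = s^2 + 4.
The coefficient of s is 0.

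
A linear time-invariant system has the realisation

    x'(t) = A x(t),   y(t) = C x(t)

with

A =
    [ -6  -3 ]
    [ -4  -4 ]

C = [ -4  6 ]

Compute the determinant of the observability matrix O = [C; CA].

CA = [[0, -12]]
Observability matrix O = [C; CA] = [[-4, 6], [0, -12]]
det(O) = (-4)·(-12) - 6·0 = 48 - 0 = 48
Since det(O) ≠ 0, rank(O) = 2 and the system is completely observable.

48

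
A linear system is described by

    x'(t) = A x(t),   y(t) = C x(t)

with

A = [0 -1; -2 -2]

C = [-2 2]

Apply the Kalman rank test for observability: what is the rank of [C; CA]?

CA = [[-4, -2]]
Observability matrix O = [C; CA] = [[-2, 2], [-4, -2]]
det(O) = (-2)·(-2) - 2·(-4) = 4 - (-8) = 12 ≠ 0, so rank(O) = 2.
rank(O) = 2 = n, so the pair (A, C) is completely observable.

2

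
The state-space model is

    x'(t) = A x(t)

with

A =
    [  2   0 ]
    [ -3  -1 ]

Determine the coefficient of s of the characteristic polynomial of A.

-1

For a 2×2 matrix, det(sI - A) = s^2 - (tr A)s + det A.
tr A = 1, det A = -2.
So p(s) = s^2 - s - 2.
The coefficient of s is -1.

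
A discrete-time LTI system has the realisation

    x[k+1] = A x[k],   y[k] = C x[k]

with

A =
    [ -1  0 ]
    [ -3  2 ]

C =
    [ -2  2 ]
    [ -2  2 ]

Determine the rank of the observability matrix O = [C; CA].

1

CA = [[-4, 4], [-4, 4]]
Observability matrix O = [C; CA] = [[-2, 2], [-2, 2], [-4, 4], [-4, 4]]
Every row of O is a scalar multiple of row 1 = [-2, 2] (multipliers 1, 1, 2, 2), so the rows span a one-dimensional space.
O ≠ 0, hence rank(O) = 1.
rank(O) = 1 < n = 2, so the pair (A, C) is not completely observable.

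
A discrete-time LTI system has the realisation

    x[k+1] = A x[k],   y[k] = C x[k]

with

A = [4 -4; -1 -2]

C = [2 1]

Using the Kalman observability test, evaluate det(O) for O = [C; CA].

CA = [[7, -10]]
Observability matrix O = [C; CA] = [[2, 1], [7, -10]]
det(O) = 2·(-10) - 1·7 = -20 - 7 = -27
Since det(O) ≠ 0, rank(O) = 2 and the system is completely observable.

-27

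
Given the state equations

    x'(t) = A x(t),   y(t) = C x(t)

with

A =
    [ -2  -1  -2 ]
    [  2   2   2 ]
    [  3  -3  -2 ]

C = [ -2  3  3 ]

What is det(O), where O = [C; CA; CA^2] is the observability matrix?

CA = [[19, -1, 4]]
CA^2 = [[-28, -33, -48]]
Observability matrix O = [C; CA; CA^2] = [[-2, 3, 3], [19, -1, 4], [-28, -33, -48]]
Expanding along the first row, det(O) = (-2)·((-1)·(-48) - 4·(-33)) - 3·(19·(-48) - 4·(-28)) + 3·(19·(-33) - (-1)·(-28)) = (-2)·180 - 3·(-800) + 3·(-655) = 75
Since det(O) ≠ 0, rank(O) = 3 and the system is completely observable.

75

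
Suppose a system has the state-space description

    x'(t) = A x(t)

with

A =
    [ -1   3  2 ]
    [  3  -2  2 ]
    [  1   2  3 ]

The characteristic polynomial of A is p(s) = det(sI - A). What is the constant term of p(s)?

Expand det(sI - A) for the 3×3 matrix.
p(s) = s^3 - 22s - 5.
(Check: constant term = det(-A) = (-1)^3 det A = -5; coefficient of s^2 = -tr A = 0.)
The constant term is -5.

-5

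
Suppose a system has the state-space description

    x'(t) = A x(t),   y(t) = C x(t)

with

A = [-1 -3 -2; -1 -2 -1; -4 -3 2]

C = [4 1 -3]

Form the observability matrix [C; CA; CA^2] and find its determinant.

639

CA = [[7, -5, -15]]
CA^2 = [[58, 34, -39]]
Observability matrix O = [C; CA; CA^2] = [[4, 1, -3], [7, -5, -15], [58, 34, -39]]
Expanding along the first row, det(O) = 4·((-5)·(-39) - (-15)·34) - 1·(7·(-39) - (-15)·58) + (-3)·(7·34 - (-5)·58) = 4·705 - 1·597 + (-3)·528 = 639
Since det(O) ≠ 0, rank(O) = 3 and the system is completely observable.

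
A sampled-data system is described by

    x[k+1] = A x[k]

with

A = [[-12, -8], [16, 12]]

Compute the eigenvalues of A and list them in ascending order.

-4, 4

det(zI - A) = z^2 - (tr A)z + det A, with tr A = (-12) + 12 = 0 and det A = (-12)·12 - (-8)·16 = -144 - (-128) = -16.
So p(z) = det(zI - A) = z^2 - 16.
Factor z^2 - 16: two numbers with sum 0 and product -16 are 4 and -4, so z^2 - 16 = (z - 4)(z + 4).
Hence p(z) = (z - 4) (z + 4), with roots -4, 4.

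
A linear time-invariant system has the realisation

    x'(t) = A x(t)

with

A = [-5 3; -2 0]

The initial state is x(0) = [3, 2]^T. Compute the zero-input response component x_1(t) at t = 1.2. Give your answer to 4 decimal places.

det(sI - A) = s^2 - (tr A)s + det A, with tr A = (-5) + 0 = -5 and det A = (-5)·0 - 3·(-2) = 0 - (-6) = 6.
So p(s) = det(sI - A) = s^2 + 5s + 6.
Factor s^2 + 5s + 6: two numbers with sum -5 and product 6 are -2 and -3, so s^2 + 5s + 6 = (s + 2)(s + 3).
Hence p(s) = (s + 2) (s + 3), with roots -3, -2.
The eigenvalues -3, -2 are distinct and real, so A is diagonalisable and x(t) = e^{At} x(0) = V diag(e^{λ_i t}) V^{-1} x(0), where the columns of V are the eigenvectors.
λ = -3: A - (-3)I = [[-2, 3], [-2, 3]]. Row 1 gives (-2)·v1 + 3·v2 = 0, so take v_1 = [3, 2]^T.
λ = -2: A - (-2)I = [[-3, 3], [-2, 2]]. Row 1 gives (-3)·v1 + 3·v2 = 0, so take v_2 = [-1, -1]^T.
V = [v_1 v_2] = [[3, -1], [2, -1]] has det V = -1, so V^{-1} = adj(V)/det V = [[1, -1], [2, -3]].
Modal coordinates z(0) = V^{-1} x(0): 1·3 + (-1)·2 = 1; 2·3 + (-3)·2 = 0; so z(0) = [1, 0]^T.
x_1(t) = Σ_i (v_i)_1 · z_i(0) · e^{λ_i t} (row 1 of V times the modal terms).
x_1(1.2) = 3·1·e^{-3·1.2} + (-1)·0·e^{-2·1.2} = 3·0.027324 + 0·0.090718 = 0.0820.

0.0820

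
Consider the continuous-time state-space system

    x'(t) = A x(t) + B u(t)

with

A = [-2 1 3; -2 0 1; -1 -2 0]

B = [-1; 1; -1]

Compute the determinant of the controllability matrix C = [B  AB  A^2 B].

AB = [[0], [1], [-1]]
A^2B = [[-2], [-1], [-2]]
Controllability matrix C = [B  AB  A^2B] = [[-1, 0, -2], [1, 1, -1], [-1, -1, -2]]
Expanding along the first row, det(C) = (-1)·(1·(-2) - (-1)·(-1)) - 0·(1·(-2) - (-1)·(-1)) + (-2)·(1·(-1) - 1·(-1)) = (-1)·(-3) - 0·(-3) + (-2)·0 = 3
Since det(C) ≠ 0, rank(C) = 3 and the system is completely controllable.

3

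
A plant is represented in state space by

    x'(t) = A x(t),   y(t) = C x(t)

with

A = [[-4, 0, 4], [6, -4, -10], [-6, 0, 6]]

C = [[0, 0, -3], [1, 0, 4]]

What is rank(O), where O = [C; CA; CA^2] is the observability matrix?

CA = [[18, 0, -18], [-28, 0, 28]]
CA^2 = [[36, 0, -36], [-56, 0, 56]]
Observability matrix O = [C; CA; CA^2] = [[0, 0, -3], [1, 0, 4], [18, 0, -18], [-28, 0, 28], [36, 0, -36], [-56, 0, 56]]
Column 2 of O is identically zero, so rank(O) ≤ 2.
The 2×2 minor from rows 1, 2, columns 1, 3 is 0·4 - (-3)·1 = 0 - (-3) = 3 ≠ 0, so rank(O) = 2.
rank(O) = 2 < n = 3, so the pair (A, C) is not completely observable.

2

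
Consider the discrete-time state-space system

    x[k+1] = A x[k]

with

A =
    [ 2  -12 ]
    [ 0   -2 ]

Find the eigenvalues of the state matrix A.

-2, 2

det(zI - A) = z^2 - (tr A)z + det A, with tr A = 2 + (-2) = 0 and det A = 2·(-2) - (-12)·0 = -4 - 0 = -4.
So p(z) = det(zI - A) = z^2 - 4.
Factor z^2 - 4: two numbers with sum 0 and product -4 are 2 and -2, so z^2 - 4 = (z - 2)(z + 2).
Hence p(z) = (z - 2) (z + 2), with roots -2, 2.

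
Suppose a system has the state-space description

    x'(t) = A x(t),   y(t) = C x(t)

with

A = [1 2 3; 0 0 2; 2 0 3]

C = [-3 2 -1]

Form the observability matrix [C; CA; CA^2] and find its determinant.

-776

CA = [[-5, -6, -8]]
CA^2 = [[-21, -10, -51]]
Observability matrix O = [C; CA; CA^2] = [[-3, 2, -1], [-5, -6, -8], [-21, -10, -51]]
Expanding along the first row, det(O) = (-3)·((-6)·(-51) - (-8)·(-10)) - 2·((-5)·(-51) - (-8)·(-21)) + (-1)·((-5)·(-10) - (-6)·(-21)) = (-3)·226 - 2·87 + (-1)·(-76) = -776
Since det(O) ≠ 0, rank(O) = 3 and the system is completely observable.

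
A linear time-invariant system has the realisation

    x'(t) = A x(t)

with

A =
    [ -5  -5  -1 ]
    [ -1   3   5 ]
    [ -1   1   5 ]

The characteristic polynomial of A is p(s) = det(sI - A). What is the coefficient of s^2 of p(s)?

Expand det(sI - A) for the 3×3 matrix.
p(s) = s^3 - 3s^2 - 36s + 52.
(Check: constant term = det(-A) = (-1)^3 det A = 52; coefficient of s^2 = -tr A = -3.)
The coefficient of s^2 is -3.

-3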